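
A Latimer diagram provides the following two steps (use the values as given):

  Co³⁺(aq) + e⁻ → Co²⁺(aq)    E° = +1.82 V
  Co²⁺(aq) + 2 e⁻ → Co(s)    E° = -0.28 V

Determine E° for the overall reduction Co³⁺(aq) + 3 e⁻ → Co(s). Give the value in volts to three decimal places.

Adding the free-energy changes (−nFE°) of the two steps gives −n₃FE°₃ = −n₁FE°₁ − n₂FE°₂.
E°₃ = (1×+1.82 + 2×-0.28) / 3 = (+1.260) / 3 = +0.420 V.

+0.420 V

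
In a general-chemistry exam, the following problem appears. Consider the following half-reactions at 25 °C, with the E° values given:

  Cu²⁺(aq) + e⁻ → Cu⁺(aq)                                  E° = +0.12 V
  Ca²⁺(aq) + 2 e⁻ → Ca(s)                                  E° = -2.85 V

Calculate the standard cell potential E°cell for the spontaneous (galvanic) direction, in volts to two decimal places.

+2.97 V

The Cu²⁺/Cu⁺ couple has the higher reduction potential, so it is the cathode; Ca²⁺/Ca is oxidised at the anode.
E°cell = E°(cathode) − E°(anode) = (+0.12) − (-2.85) = +2.97 V.
Since E°cell > 0, the reaction is spontaneous under standard conditions.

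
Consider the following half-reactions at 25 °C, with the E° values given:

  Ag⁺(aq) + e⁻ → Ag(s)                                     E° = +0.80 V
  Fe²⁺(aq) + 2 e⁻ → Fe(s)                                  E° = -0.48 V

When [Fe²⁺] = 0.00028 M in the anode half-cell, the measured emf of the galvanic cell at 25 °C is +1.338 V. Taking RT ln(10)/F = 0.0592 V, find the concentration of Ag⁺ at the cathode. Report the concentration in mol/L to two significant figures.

0.16 M

Ag⁺/Ag is the cathode, Fe²⁺/Fe the anode: E°cell = +1.28 V, n = 2.
Overall reaction: 2 Ag⁺(aq) + Fe(s) → 2 Ag(s) + Fe²⁺(aq); Q = [Fe²⁺]^1/[Ag⁺]^2.
From E = E° − (0.0592/n) log Q: log Q = (E° − E)·n/0.0592 = (+1.28 − (+1.338))·2/0.0592 = -1.9595.
So 2·log[Ag⁺] = 1·log(0.00028) − log Q = -3.5528 − (-1.9595) = -1.5933; log[Ag⁺] = -1.5933 / 2 = -0.7966; [Ag⁺] = 10^(-0.7966) ≈ 0.16 M.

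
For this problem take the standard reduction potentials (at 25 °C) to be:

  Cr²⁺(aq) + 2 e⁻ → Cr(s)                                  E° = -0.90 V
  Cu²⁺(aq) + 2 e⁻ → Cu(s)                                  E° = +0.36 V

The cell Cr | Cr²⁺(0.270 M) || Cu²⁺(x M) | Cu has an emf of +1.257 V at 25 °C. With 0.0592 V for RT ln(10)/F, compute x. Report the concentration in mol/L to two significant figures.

Cu²⁺/Cu is the cathode, Cr²⁺/Cr the anode: E°cell = +1.26 V, n = 2.
Overall reaction: Cu²⁺(aq) + Cr(s) → Cu(s) + Cr²⁺(aq); Q = [Cr²⁺]^1/[Cu²⁺]^1.
From E = E° − (0.0592/n) log Q: log Q = (E° − E)·n/0.0592 = (+1.26 − (+1.257))·2/0.0592 = 0.1014.
So 1·log[Cu²⁺] = 1·log(0.27) − log Q = -0.5686 − (0.1014) = -0.6700; [Cu²⁺] = 10^(-0.6700) ≈ 0.21 M.

0.21 M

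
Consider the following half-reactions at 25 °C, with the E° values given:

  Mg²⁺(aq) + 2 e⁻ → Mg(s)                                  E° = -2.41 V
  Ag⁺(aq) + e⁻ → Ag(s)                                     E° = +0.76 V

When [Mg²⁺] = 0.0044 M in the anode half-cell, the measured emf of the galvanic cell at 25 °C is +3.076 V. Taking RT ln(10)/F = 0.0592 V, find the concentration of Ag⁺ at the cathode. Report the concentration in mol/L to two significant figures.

Ag⁺/Ag is the cathode, Mg²⁺/Mg the anode: E°cell = +3.17 V, n = 2.
Overall reaction: 2 Ag⁺(aq) + Mg(s) → 2 Ag(s) + Mg²⁺(aq); Q = [Mg²⁺]^1/[Ag⁺]^2.
From E = E° − (0.0592/n) log Q: log Q = (E° − E)·n/0.0592 = (+3.17 − (+3.076))·2/0.0592 = 3.1757.
So 2·log[Ag⁺] = 1·log(0.0044) − log Q = -2.3565 − (3.1757) = -5.5322; log[Ag⁺] = -5.5322 / 2 = -2.7661; [Ag⁺] = 10^(-2.7661) ≈ 0.0017 M.

0.0017 M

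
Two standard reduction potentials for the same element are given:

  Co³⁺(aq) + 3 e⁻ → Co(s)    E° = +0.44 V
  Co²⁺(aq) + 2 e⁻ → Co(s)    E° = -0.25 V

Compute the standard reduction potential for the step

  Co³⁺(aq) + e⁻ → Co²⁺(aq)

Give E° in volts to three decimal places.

Sequential free energies add, so n₃E°₃ = n₁E°₁ + n₂E°₂.
With n₃ = 3, and the known step contributing 2×(-0.25) V, the unknown satisfies 1·E° = 3×(+0.44) − 2×(-0.25) = +1.820.
E° = +1.820 / 1 = +1.820 V.

+1.820 V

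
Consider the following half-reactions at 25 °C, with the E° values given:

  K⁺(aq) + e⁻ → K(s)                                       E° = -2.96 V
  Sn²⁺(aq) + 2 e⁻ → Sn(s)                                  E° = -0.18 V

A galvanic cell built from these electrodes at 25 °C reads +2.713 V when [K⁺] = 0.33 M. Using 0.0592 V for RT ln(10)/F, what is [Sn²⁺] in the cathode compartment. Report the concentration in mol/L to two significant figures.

0.00059 M

Sn²⁺/Sn is the cathode, K⁺/K the anode: E°cell = +2.78 V, n = 2.
Overall reaction: Sn²⁺(aq) + 2 K(s) → Sn(s) + 2 K⁺(aq); Q = [K⁺]^2/[Sn²⁺]^1.
From E = E° − (0.0592/n) log Q: log Q = (E° − E)·n/0.0592 = (+2.78 − (+2.713))·2/0.0592 = 2.2635.
So 1·log[Sn²⁺] = 2·log(0.33) − log Q = -0.9630 − (2.2635) = -3.2265; [Sn²⁺] = 10^(-3.2265) ≈ 0.00059 M.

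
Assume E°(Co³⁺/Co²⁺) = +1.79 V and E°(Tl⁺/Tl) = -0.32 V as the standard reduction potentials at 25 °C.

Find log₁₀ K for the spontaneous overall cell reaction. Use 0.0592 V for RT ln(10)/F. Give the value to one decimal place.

Cathode: Co³⁺/Co²⁺; anode: Tl⁺/Tl. E°cell = +2.11 V, n = 1.
log K = nE°cell / 0.0592 = (1)(+2.11) / 0.0592 = 35.6.

35.6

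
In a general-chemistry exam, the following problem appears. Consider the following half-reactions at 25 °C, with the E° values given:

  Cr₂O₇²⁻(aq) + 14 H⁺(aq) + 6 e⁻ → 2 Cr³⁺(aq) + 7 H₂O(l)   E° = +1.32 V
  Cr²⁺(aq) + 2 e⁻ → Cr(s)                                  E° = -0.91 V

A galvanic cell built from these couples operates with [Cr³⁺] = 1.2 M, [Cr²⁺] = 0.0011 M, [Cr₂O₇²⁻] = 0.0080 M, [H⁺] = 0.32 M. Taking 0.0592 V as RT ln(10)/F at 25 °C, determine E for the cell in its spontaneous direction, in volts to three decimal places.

Cr₂O₇²⁻/Cr³⁺ is the cathode (higher E°), Cr²⁺/Cr the anode: E°cell = +1.32 − (-0.91) = +2.23 V, n = 6.
Overall: Cr₂O₇²⁻(aq) + 14 H⁺(aq) + 3 Cr(s) → 2 Cr³⁺(aq) + 7 H₂O(l) + 3 Cr²⁺(aq)
Q = [Cr³⁺]^2·[Cr²⁺]^3 / ([Cr₂O₇²⁻]·[H⁺]^14); log Q = 0.307.
E = E° − (0.0592/n) log Q = +2.23 − (0.0592/6)(0.307) = +2.227 V.

+2.227 V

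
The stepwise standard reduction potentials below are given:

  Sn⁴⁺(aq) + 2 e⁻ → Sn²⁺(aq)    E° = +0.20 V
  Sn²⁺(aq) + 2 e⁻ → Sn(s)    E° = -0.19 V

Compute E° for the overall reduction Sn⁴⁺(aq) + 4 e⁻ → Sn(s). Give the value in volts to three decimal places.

Standard free energies of sequential steps add: ΔG°₃ = ΔG°₁ + ΔG°₂, so n₃E°₃ = n₁E°₁ + n₂E°₂.
E°₃ = (2×+0.20 + 2×-0.19) / 4 = (+0.020) / 4 = +0.005 V.

+0.005 V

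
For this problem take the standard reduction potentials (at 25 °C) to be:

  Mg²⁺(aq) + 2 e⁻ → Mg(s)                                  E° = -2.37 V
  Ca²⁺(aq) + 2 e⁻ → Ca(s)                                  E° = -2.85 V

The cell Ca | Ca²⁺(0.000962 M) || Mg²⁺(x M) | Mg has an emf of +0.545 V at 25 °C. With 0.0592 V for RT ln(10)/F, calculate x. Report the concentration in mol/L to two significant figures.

Mg²⁺/Mg is the cathode, Ca²⁺/Ca the anode: E°cell = +0.48 V, n = 2.
Overall reaction: Mg²⁺(aq) + Ca(s) → Mg(s) + Ca²⁺(aq); Q = [Ca²⁺]^1/[Mg²⁺]^1.
From E = E° − (0.0592/n) log Q: log Q = (E° − E)·n/0.0592 = (+0.48 − (+0.545))·2/0.0592 = -2.1959.
So 1·log[Mg²⁺] = 1·log(0.000962) − log Q = -3.0168 − (-2.1959) = -0.8209; [Mg²⁺] = 10^(-0.8209) ≈ 0.15 M.

0.15 M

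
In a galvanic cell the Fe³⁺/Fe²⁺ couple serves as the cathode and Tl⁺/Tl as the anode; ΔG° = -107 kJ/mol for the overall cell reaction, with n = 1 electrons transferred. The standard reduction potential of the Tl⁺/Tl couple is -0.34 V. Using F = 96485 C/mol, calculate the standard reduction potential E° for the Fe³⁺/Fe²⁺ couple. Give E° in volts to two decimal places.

E°cell = −ΔG°/(nF) = −(-107×10³)/((1)(96485)) = +1.109 V.
Since Fe³⁺/Fe²⁺ is the cathode and Tl⁺/Tl the anode, E°cell = E°(Fe³⁺/Fe²⁺) − E°(Tl⁺/Tl).
So E°(Fe³⁺/Fe²⁺) = E°cell + E°(Tl⁺/Tl) = +1.109 + (-0.34) = +0.77 V.

+0.77 V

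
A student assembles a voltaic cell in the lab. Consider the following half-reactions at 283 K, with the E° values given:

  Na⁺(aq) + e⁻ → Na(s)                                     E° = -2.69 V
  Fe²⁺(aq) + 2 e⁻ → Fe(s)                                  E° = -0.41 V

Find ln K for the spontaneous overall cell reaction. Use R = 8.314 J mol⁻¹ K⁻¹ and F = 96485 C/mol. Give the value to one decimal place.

Cathode: Fe²⁺/Fe; anode: Na⁺/Na. E°cell = (-0.41) − (-2.69) = +2.28 V, with n = 2.
ΔG° = −nFE° = −RT ln K, so ln K = nFE°/(RT) = (2)(96485)(+2.28) / ((8.314)(283)) = 186.994.

187.0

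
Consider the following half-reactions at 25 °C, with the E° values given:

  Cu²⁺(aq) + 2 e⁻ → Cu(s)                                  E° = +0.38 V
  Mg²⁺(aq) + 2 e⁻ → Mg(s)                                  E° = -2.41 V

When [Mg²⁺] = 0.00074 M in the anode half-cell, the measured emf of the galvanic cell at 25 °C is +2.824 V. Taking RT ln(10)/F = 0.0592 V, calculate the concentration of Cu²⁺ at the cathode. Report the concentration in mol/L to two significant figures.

Cu²⁺/Cu is the cathode, Mg²⁺/Mg the anode: E°cell = +2.79 V, n = 2.
Overall reaction: Cu²⁺(aq) + Mg(s) → Cu(s) + Mg²⁺(aq); Q = [Mg²⁺]^1/[Cu²⁺]^1.
From E = E° − (0.0592/n) log Q: log Q = (E° − E)·n/0.0592 = (+2.79 − (+2.824))·2/0.0592 = -1.1486.
So 1·log[Cu²⁺] = 1·log(0.00074) − log Q = -3.1308 − (-1.1486) = -1.9822; [Cu²⁺] = 10^(-1.9822) ≈ 0.010 M.

0.010 M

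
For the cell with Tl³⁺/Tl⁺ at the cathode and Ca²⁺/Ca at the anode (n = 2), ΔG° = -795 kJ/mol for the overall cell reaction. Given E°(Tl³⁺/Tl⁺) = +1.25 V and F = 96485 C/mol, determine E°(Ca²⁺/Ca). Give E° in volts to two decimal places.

-2.87 V

E°cell = −ΔG°/(nF) = −(-795×10³)/((2)(96485)) = +4.120 V.
Since Tl³⁺/Tl⁺ is the cathode and Ca²⁺/Ca the anode, E°cell = E°(Tl³⁺/Tl⁺) − E°(Ca²⁺/Ca).
So E°(Ca²⁺/Ca) = E°(Tl³⁺/Tl⁺) − E°cell = (+1.25) − (+4.120) = -2.87 V.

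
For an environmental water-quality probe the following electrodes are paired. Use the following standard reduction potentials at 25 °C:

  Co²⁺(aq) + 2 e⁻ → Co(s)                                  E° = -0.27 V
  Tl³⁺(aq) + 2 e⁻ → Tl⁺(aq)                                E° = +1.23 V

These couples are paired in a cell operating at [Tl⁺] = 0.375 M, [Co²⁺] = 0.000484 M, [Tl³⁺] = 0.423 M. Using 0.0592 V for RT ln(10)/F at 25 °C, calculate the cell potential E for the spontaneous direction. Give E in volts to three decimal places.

+1.600 V

Tl³⁺/Tl⁺ is the cathode (higher E°), Co²⁺/Co the anode: E°cell = +1.23 − (-0.27) = +1.50 V, n = 2.
Overall: Tl³⁺(aq) + Co(s) → Tl⁺(aq) + Co²⁺(aq)
Q = [Tl⁺]·[Co²⁺] / ([Tl³⁺]); log Q = -3.367.
E = E° − (0.0592/n) log Q = +1.50 − (0.0592/2)(-3.367) = +1.600 V.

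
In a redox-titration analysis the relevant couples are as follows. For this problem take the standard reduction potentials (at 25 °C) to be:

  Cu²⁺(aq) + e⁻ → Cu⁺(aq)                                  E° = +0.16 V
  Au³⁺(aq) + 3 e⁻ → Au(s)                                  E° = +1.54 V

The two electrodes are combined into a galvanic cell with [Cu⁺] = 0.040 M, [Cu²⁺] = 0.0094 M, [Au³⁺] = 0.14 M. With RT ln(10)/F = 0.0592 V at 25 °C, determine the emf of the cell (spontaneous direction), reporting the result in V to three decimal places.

+1.400 V

Au³⁺/Au is the cathode (higher E°), Cu²⁺/Cu⁺ the anode: E°cell = +1.54 − (+0.16) = +1.38 V, n = 3.
Overall: Au³⁺(aq) + 3 Cu⁺(aq) → Au(s) + 3 Cu²⁺(aq)
Q = [Cu²⁺]^3 / ([Au³⁺]·[Cu⁺]^3); log Q = -1.033.
E = E° − (0.0592/n) log Q = +1.38 − (0.0592/3)(-1.033) = +1.400 V.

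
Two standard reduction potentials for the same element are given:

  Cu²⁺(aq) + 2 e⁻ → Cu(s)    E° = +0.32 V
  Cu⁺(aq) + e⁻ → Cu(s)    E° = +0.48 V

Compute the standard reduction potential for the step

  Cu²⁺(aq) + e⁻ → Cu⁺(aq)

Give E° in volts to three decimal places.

+0.160 V

Sequential free energies add, so n₃E°₃ = n₁E°₁ + n₂E°₂.
With n₃ = 2, and the known step contributing 1×(+0.48) V, the unknown satisfies 1·E° = 2×(+0.32) − 1×(+0.48) = +0.160.
E° = +0.160 / 1 = +0.160 V.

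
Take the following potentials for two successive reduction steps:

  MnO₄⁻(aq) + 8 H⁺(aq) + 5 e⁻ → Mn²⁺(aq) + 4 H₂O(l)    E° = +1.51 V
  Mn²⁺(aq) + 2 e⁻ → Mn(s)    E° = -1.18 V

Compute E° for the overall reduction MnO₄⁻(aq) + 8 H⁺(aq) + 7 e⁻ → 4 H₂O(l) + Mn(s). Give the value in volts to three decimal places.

Adding the free-energy changes (−nFE°) of the two steps gives −n₃FE°₃ = −n₁FE°₁ − n₂FE°₂.
E°₃ = (5×+1.51 + 2×-1.18) / 7 = (+5.190) / 7 = +0.741 V.
E° values themselves are not directly additive — weighting by electron count is essential.

+0.741 V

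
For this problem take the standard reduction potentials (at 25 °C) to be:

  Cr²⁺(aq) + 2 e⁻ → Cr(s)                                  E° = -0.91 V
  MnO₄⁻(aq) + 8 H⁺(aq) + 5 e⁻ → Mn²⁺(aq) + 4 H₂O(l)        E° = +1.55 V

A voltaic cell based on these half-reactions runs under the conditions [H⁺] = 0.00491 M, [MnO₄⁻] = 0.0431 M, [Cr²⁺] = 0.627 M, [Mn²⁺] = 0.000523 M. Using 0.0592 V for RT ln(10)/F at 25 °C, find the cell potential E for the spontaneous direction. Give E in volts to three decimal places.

MnO₄⁻/Mn²⁺ is the cathode (higher E°), Cr²⁺/Cr the anode: E°cell = +1.55 − (-0.91) = +2.46 V, n = 10.
Overall: 2 MnO₄⁻(aq) + 16 H⁺(aq) + 5 Cr(s) → 2 Mn²⁺(aq) + 8 H₂O(l) + 5 Cr²⁺(aq)
Q = [Mn²⁺]^2·[Cr²⁺]^5 / ([MnO₄⁻]^2·[H⁺]^16); log Q = 32.097.
E = E° − (0.0592/n) log Q = +2.46 − (0.0592/10)(32.097) = +2.270 V.

+2.270 V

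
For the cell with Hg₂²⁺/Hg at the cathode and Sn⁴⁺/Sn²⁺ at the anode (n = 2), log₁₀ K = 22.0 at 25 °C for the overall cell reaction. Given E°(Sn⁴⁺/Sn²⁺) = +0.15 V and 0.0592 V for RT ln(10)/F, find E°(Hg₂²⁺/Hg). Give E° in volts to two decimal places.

E°cell = (0.0592/n)·log K = (0.0592/2)(22.0) = +0.651 V.
Since Hg₂²⁺/Hg is the cathode and Sn⁴⁺/Sn²⁺ the anode, E°cell = E°(Hg₂²⁺/Hg) − E°(Sn⁴⁺/Sn²⁺).
So E°(Hg₂²⁺/Hg) = E°cell + E°(Sn⁴⁺/Sn²⁺) = +0.651 + (+0.15) = +0.80 V.

+0.80 V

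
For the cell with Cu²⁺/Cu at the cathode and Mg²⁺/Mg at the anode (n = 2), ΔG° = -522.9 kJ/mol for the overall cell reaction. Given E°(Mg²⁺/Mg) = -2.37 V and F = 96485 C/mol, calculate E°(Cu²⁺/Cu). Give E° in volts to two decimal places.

E°cell = −ΔG°/(nF) = −(-522.9×10³)/((2)(96485)) = +2.710 V.
Since Cu²⁺/Cu is the cathode and Mg²⁺/Mg the anode, E°cell = E°(Cu²⁺/Cu) − E°(Mg²⁺/Mg).
So E°(Cu²⁺/Cu) = E°cell + E°(Mg²⁺/Mg) = +2.710 + (-2.37) = +0.34 V.

+0.34 V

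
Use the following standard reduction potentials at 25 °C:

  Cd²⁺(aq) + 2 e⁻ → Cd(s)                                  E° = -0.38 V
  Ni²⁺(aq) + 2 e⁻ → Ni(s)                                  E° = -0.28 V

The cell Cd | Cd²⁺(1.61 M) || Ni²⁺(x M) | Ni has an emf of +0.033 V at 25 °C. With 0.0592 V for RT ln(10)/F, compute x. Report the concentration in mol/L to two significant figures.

0.0088 M

Ni²⁺/Ni is the cathode, Cd²⁺/Cd the anode: E°cell = +0.10 V, n = 2.
Overall reaction: Ni²⁺(aq) + Cd(s) → Ni(s) + Cd²⁺(aq); Q = [Cd²⁺]^1/[Ni²⁺]^1.
From E = E° − (0.0592/n) log Q: log Q = (E° − E)·n/0.0592 = (+0.10 − (+0.033))·2/0.0592 = 2.2635.
So 1·log[Ni²⁺] = 1·log(1.61) − log Q = 0.2068 − (2.2635) = -2.0567; [Ni²⁺] = 10^(-2.0567) ≈ 0.0088 M.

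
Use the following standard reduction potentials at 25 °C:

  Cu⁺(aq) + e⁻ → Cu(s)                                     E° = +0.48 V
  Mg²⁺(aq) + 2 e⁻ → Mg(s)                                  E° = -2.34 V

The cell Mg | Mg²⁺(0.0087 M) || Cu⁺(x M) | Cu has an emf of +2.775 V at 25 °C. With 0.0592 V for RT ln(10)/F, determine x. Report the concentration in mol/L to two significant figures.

Cu⁺/Cu is the cathode, Mg²⁺/Mg the anode: E°cell = +2.82 V, n = 2.
Overall reaction: 2 Cu⁺(aq) + Mg(s) → 2 Cu(s) + Mg²⁺(aq); Q = [Mg²⁺]^1/[Cu⁺]^2.
From E = E° − (0.0592/n) log Q: log Q = (E° − E)·n/0.0592 = (+2.82 − (+2.775))·2/0.0592 = 1.5203.
So 2·log[Cu⁺] = 1·log(0.0087) − log Q = -2.0605 − (1.5203) = -3.5808; log[Cu⁺] = -3.5808 / 2 = -1.7904; [Cu⁺] = 10^(-1.7904) ≈ 0.016 M.

0.016 M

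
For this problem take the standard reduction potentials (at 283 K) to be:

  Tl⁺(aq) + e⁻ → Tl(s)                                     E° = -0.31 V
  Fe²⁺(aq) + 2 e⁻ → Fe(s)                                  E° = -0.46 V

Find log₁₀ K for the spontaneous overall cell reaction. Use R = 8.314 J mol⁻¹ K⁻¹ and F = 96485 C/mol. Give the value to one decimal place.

Cathode: Tl⁺/Tl; anode: Fe²⁺/Fe. E°cell = (-0.31) − (-0.46) = +0.15 V, with n = 2.
ΔG° = −nFE° = −RT ln K, so ln K = nFE°/(RT) = (2)(96485)(+0.15) / ((8.314)(283)) = 12.302.
log₁₀ K = 12.302 / ln 10 = 5.3.

5.3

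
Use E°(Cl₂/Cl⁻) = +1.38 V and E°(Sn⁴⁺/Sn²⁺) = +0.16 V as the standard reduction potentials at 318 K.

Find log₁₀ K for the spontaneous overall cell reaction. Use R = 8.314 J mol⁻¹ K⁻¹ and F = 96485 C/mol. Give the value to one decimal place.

Cathode: Cl₂/Cl⁻; anode: Sn⁴⁺/Sn²⁺. E°cell = (+1.38) − (+0.16) = +1.22 V, with n = 2.
ΔG° = −nFE° = −RT ln K, so ln K = nFE°/(RT) = (2)(96485)(+1.22) / ((8.314)(318)) = 89.046.
log₁₀ K = 89.046 / ln 10 = 38.7.

38.7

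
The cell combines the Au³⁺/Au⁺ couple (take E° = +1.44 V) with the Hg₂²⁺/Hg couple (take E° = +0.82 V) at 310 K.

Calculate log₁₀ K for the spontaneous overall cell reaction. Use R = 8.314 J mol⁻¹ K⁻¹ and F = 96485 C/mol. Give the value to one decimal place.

Cathode: Au³⁺/Au⁺; anode: Hg₂²⁺/Hg. E°cell = (+1.44) − (+0.82) = +0.62 V, with n = 2.
ΔG° = −nFE° = −RT ln K, so ln K = nFE°/(RT) = (2)(96485)(+0.62) / ((8.314)(310)) = 46.420.
log₁₀ K = 46.420 / ln 10 = 20.2.

20.2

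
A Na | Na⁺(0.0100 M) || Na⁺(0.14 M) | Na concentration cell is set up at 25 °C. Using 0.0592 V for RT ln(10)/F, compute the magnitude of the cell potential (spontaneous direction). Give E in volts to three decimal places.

+0.068 V

For a concentration cell E°cell = 0. The 0.14 M side is the cathode (reduction is favoured where [Na⁺] is higher).
With n = 1, E = −(0.0592/1) log([Na⁺]ₐₙ/[Na⁺]꜀ₐₜ) = −(0.0592/1) log(0.01/0.14) = −(0.0592/1)(-1.146) = +0.068 V.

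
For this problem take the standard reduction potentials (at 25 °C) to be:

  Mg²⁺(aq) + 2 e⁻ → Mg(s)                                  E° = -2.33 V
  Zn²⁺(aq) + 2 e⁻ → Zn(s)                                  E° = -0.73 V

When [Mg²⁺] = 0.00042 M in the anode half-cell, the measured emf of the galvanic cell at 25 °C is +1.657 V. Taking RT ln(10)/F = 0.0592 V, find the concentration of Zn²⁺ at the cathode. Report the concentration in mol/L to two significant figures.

0.035 M

Zn²⁺/Zn is the cathode, Mg²⁺/Mg the anode: E°cell = +1.60 V, n = 2.
Overall reaction: Zn²⁺(aq) + Mg(s) → Zn(s) + Mg²⁺(aq); Q = [Mg²⁺]^1/[Zn²⁺]^1.
From E = E° − (0.0592/n) log Q: log Q = (E° − E)·n/0.0592 = (+1.60 − (+1.657))·2/0.0592 = -1.9257.
So 1·log[Zn²⁺] = 1·log(0.00042) − log Q = -3.3768 − (-1.9257) = -1.4511; [Zn²⁺] = 10^(-1.4511) ≈ 0.035 M.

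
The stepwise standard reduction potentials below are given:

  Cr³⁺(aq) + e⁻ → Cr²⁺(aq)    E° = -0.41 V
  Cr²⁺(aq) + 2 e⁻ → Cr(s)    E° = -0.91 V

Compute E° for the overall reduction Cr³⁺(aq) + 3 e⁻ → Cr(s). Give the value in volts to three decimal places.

-0.743 V

Since ΔG° = −nFE° is additive over sequential reductions, n₃E°₃ = n₁E°₁ + n₂E°₂.
E°₃ = (1×-0.41 + 2×-0.91) / 3 = (-2.230) / 3 = -0.743 V.
E° values themselves are not directly additive — weighting by electron count is essential.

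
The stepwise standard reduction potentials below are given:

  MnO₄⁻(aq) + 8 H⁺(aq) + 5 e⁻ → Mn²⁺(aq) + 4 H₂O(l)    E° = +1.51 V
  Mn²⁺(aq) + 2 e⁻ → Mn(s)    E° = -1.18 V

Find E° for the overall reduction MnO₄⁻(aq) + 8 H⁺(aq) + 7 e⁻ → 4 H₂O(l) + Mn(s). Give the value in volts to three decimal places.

Since ΔG° = −nFE° is additive over sequential reductions, n₃E°₃ = n₁E°₁ + n₂E°₂.
E°₃ = (5×+1.51 + 2×-1.18) / 7 = (+5.190) / 7 = +0.741 V.
Simply averaging or adding the two E° values would be wrong; the electron-weighted sum is required.

+0.741 V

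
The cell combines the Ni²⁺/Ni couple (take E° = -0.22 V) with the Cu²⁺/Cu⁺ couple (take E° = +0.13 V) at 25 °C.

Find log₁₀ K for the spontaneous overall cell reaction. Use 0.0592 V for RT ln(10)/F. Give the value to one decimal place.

11.8

Cathode: Cu²⁺/Cu⁺; anode: Ni²⁺/Ni. E°cell = +0.35 V, n = 2.
log K = nE°cell / 0.0592 = (2)(+0.35) / 0.0592 = 11.8.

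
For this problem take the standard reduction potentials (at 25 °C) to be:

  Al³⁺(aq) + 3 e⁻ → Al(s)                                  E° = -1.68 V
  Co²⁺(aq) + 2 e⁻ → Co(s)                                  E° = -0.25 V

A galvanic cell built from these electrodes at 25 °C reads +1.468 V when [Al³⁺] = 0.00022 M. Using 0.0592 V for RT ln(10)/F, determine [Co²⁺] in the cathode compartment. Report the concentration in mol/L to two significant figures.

Co²⁺/Co is the cathode, Al³⁺/Al the anode: E°cell = +1.43 V, n = 6.
Overall reaction: 3 Co²⁺(aq) + 2 Al(s) → 3 Co(s) + 2 Al³⁺(aq); Q = [Al³⁺]^2/[Co²⁺]^3.
From E = E° − (0.0592/n) log Q: log Q = (E° − E)·n/0.0592 = (+1.43 − (+1.468))·6/0.0592 = -3.8514.
So 3·log[Co²⁺] = 2·log(0.00022) − log Q = -7.3152 − (-3.8514) = -3.4638; log[Co²⁺] = -3.4638 / 3 = -1.1546; [Co²⁺] = 10^(-1.1546) ≈ 0.070 M.

0.070 M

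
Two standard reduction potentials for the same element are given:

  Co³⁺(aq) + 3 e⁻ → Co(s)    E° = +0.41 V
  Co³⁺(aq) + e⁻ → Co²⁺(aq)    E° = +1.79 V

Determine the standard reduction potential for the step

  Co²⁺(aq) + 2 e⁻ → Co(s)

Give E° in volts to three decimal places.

Sequential free energies add, so n₃E°₃ = n₁E°₁ + n₂E°₂.
With n₃ = 3, and the known step contributing 1×(+1.79) V, the unknown satisfies 2·E° = 3×(+0.41) − 1×(+1.79) = -0.560.
E° = -0.560 / 2 = -0.280 V.

-0.280 V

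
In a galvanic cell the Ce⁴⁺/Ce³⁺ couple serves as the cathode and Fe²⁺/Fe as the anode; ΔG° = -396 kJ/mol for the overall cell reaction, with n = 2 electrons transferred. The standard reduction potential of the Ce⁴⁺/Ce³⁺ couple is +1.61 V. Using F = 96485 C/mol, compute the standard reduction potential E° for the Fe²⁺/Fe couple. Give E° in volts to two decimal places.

E°cell = −ΔG°/(nF) = −(-396×10³)/((2)(96485)) = +2.052 V.
Since Ce⁴⁺/Ce³⁺ is the cathode and Fe²⁺/Fe the anode, E°cell = E°(Ce⁴⁺/Ce³⁺) − E°(Fe²⁺/Fe).
So E°(Fe²⁺/Fe) = E°(Ce⁴⁺/Ce³⁺) − E°cell = (+1.61) − (+2.052) = -0.44 V.

-0.44 V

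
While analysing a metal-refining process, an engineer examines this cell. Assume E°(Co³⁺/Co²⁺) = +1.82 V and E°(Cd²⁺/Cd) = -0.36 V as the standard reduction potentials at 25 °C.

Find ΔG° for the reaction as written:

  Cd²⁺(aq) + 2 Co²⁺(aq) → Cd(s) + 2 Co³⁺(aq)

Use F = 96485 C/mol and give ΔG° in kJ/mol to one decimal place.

As written, Cd²⁺/Cd is reduced (cathode) and Co³⁺/Co²⁺ is oxidised (anode), so E°cell = (-0.36) − (+1.82) = -2.18 V.
Balancing electrons gives n = 2.
ΔG° = −nFE° = −(2)(96485)(-2.18) = 420,675 J = +420.7 kJ/mol.

+420.7 kJ/mol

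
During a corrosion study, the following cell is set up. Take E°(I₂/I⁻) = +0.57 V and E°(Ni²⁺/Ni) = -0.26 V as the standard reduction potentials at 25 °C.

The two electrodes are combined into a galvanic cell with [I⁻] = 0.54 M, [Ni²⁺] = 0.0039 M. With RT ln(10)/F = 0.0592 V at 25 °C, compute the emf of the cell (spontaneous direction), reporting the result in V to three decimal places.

I₂/I⁻ is the cathode (higher E°), Ni²⁺/Ni the anode: E°cell = +0.57 − (-0.26) = +0.83 V, n = 2.
Overall: I₂(s) + Ni(s) → 2 I⁻(aq) + Ni²⁺(aq)
Q = [I⁻]^2·[Ni²⁺]; log Q = -2.944.
E = E° − (0.0592/n) log Q = +0.83 − (0.0592/2)(-2.944) = +0.917 V.

+0.917 V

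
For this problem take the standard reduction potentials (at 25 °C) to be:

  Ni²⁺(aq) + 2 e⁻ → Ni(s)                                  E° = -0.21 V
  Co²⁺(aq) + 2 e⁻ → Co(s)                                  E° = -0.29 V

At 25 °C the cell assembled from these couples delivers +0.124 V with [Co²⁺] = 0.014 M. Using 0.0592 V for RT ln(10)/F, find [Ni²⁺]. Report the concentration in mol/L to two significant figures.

Ni²⁺/Ni is the cathode, Co²⁺/Co the anode: E°cell = +0.08 V, n = 2.
Overall reaction: Ni²⁺(aq) + Co(s) → Ni(s) + Co²⁺(aq); Q = [Co²⁺]^1/[Ni²⁺]^1.
From E = E° − (0.0592/n) log Q: log Q = (E° − E)·n/0.0592 = (+0.08 − (+0.124))·2/0.0592 = -1.4865.
So 1·log[Ni²⁺] = 1·log(0.014) − log Q = -1.8539 − (-1.4865) = -0.3674; [Ni²⁺] = 10^(-0.3674) ≈ 0.43 M.

0.43 M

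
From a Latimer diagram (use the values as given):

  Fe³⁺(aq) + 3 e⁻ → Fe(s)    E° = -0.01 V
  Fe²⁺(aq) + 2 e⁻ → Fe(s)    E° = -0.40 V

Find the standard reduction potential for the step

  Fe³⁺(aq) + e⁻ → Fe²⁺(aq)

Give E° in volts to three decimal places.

+0.770 V

Sequential free energies add, so n₃E°₃ = n₁E°₁ + n₂E°₂.
With n₃ = 3, and the known step contributing 2×(-0.40) V, the unknown satisfies 1·E° = 3×(-0.01) − 2×(-0.40) = +0.770.
E° = +0.770 / 1 = +0.770 V.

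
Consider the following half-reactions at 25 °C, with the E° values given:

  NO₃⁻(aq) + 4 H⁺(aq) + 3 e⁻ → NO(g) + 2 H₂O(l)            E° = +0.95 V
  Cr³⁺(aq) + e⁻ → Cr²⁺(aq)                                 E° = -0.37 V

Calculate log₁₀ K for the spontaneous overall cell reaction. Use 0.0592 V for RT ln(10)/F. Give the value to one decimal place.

66.9

Cathode: NO₃⁻/NO; anode: Cr³⁺/Cr²⁺. E°cell = +1.32 V, n = 3.
log K = nE°cell / 0.0592 = (3)(+1.32) / 0.0592 = 66.9.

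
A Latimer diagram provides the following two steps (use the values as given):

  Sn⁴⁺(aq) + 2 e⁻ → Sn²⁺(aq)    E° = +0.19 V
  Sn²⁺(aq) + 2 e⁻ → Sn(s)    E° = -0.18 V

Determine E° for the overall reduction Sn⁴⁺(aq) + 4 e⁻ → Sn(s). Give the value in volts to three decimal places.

Adding the free-energy changes (−nFE°) of the two steps gives −n₃FE°₃ = −n₁FE°₁ − n₂FE°₂.
E°₃ = (2×+0.19 + 2×-0.18) / 4 = (+0.020) / 4 = +0.005 V.

+0.005 V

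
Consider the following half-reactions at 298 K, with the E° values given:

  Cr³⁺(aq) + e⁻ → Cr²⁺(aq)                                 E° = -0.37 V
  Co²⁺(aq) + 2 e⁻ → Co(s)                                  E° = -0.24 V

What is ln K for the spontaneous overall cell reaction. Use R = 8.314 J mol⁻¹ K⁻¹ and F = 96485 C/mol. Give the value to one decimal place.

Cathode: Co²⁺/Co; anode: Cr³⁺/Cr²⁺. E°cell = (-0.24) − (-0.37) = +0.13 V, with n = 2.
ΔG° = −nFE° = −RT ln K, so ln K = nFE°/(RT) = (2)(96485)(+0.13) / ((8.314)(298)) = 10.125.

10.1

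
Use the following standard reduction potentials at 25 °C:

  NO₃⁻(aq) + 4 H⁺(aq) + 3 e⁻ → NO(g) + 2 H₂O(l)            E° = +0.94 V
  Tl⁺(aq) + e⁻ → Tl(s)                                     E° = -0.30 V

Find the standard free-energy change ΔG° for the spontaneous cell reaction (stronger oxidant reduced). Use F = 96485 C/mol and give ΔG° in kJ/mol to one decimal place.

-358.9 kJ/mol

NO₃⁻/NO (E° = +0.94 V) is the cathode; Tl⁺/Tl (E° = -0.30 V) is the anode, so E°cell = +1.24 V.
Balancing electrons gives n = 3 (lcm of 3 and 1).
ΔG° = −nFE° = −(3)(96485)(+1.24) = -358,924 J = -358.9 kJ/mol.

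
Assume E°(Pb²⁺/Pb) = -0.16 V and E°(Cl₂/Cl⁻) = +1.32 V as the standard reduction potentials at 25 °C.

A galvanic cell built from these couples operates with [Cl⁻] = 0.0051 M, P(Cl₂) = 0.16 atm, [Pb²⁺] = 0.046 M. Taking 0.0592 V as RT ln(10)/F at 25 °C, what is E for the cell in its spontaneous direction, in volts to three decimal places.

+1.632 V

Cl₂/Cl⁻ is the cathode (higher E°), Pb²⁺/Pb the anode: E°cell = +1.32 − (-0.16) = +1.48 V, n = 2.
Overall: Cl₂(g) + Pb(s) → 2 Cl⁻(aq) + Pb²⁺(aq)
Q = [Cl⁻]^2·[Pb²⁺] / (P(Cl₂)); log Q = -5.126.
E = E° − (0.0592/n) log Q = +1.48 − (0.0592/2)(-5.126) = +1.632 V.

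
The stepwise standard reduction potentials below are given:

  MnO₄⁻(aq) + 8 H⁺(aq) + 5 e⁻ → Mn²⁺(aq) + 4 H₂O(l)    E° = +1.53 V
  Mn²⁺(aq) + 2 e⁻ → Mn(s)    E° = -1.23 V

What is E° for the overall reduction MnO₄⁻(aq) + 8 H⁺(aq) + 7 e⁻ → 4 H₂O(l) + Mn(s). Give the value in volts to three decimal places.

+0.741 V

Adding the free-energy changes (−nFE°) of the two steps gives −n₃FE°₃ = −n₁FE°₁ − n₂FE°₂.
E°₃ = (5×+1.53 + 2×-1.23) / 7 = (+5.190) / 7 = +0.741 V.
E° values themselves are not directly additive — weighting by electron count is essential.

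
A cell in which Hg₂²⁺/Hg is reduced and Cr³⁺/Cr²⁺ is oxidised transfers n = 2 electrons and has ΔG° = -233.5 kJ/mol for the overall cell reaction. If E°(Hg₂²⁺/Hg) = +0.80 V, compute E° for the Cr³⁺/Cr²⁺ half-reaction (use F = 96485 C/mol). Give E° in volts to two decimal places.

E°cell = −ΔG°/(nF) = −(-233.5×10³)/((2)(96485)) = +1.210 V.
Since Hg₂²⁺/Hg is the cathode and Cr³⁺/Cr²⁺ the anode, E°cell = E°(Hg₂²⁺/Hg) − E°(Cr³⁺/Cr²⁺).
So E°(Cr³⁺/Cr²⁺) = E°(Hg₂²⁺/Hg) − E°cell = (+0.80) − (+1.210) = -0.41 V.

-0.41 V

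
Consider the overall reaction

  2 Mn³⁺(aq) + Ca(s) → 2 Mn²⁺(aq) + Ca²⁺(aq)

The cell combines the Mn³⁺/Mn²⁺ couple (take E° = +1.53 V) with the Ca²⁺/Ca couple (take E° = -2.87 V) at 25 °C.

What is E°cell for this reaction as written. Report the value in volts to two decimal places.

The Mn³⁺/Mn²⁺ couple has the higher reduction potential, so it is the cathode; Ca²⁺/Ca is oxidised at the anode.
E°cell = E°(cathode) − E°(anode) = (+1.53) − (-2.87) = +4.40 V.

+4.40 V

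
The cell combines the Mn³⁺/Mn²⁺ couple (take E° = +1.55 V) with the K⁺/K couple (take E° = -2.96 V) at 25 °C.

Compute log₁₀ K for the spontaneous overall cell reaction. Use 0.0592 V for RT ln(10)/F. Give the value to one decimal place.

Cathode: Mn³⁺/Mn²⁺; anode: K⁺/K. E°cell = +4.51 V, n = 1.
log K = nE°cell / 0.0592 = (1)(+4.51) / 0.0592 = 76.2.

76.2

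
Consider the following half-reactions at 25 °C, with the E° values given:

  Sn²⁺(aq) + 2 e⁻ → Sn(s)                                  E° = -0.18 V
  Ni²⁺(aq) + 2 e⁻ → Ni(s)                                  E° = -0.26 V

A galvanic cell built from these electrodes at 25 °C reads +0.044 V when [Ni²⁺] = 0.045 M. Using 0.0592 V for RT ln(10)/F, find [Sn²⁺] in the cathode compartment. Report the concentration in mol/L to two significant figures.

Sn²⁺/Sn is the cathode, Ni²⁺/Ni the anode: E°cell = +0.08 V, n = 2.
Overall reaction: Sn²⁺(aq) + Ni(s) → Sn(s) + Ni²⁺(aq); Q = [Ni²⁺]^1/[Sn²⁺]^1.
From E = E° − (0.0592/n) log Q: log Q = (E° − E)·n/0.0592 = (+0.08 − (+0.044))·2/0.0592 = 1.2162.
So 1·log[Sn²⁺] = 1·log(0.045) − log Q = -1.3468 − (1.2162) = -2.5630; [Sn²⁺] = 10^(-2.5630) ≈ 0.0027 M.

0.0027 M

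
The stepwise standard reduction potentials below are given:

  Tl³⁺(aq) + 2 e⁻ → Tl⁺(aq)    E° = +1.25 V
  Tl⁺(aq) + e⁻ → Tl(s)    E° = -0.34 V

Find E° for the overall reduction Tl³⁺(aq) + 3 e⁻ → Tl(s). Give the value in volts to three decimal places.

Since ΔG° = −nFE° is additive over sequential reductions, n₃E°₃ = n₁E°₁ + n₂E°₂.
E°₃ = (2×+1.25 + 1×-0.34) / 3 = (+2.160) / 3 = +0.720 V.
E° values themselves are not directly additive — weighting by electron count is essential.

+0.720 V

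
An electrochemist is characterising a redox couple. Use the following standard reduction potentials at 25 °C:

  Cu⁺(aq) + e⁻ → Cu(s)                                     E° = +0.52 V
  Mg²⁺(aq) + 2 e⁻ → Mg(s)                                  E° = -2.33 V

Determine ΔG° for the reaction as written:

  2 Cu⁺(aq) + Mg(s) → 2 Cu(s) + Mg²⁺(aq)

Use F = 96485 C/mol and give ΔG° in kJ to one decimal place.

As written, Cu⁺/Cu is reduced (cathode) and Mg²⁺/Mg is oxidised (anode), so E°cell = (+0.52) − (-2.33) = +2.85 V.
Balancing electrons gives n = 2.
ΔG° = −nFE° = −(2)(96485)(+2.85) = -549,964 J = -550.0 kJ.

-550.0 kJ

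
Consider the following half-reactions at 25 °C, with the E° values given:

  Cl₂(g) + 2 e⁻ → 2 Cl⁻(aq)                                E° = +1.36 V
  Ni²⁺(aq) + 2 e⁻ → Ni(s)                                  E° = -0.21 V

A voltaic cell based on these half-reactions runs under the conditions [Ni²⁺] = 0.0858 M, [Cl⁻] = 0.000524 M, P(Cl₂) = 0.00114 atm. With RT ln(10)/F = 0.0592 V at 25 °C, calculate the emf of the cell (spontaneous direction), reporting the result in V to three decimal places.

Cl₂/Cl⁻ is the cathode (higher E°), Ni²⁺/Ni the anode: E°cell = +1.36 − (-0.21) = +1.57 V, n = 2.
Overall: Cl₂(g) + Ni(s) → 2 Cl⁻(aq) + Ni²⁺(aq)
Q = [Cl⁻]^2·[Ni²⁺] / (P(Cl₂)); log Q = -4.685.
E = E° − (0.0592/n) log Q = +1.57 − (0.0592/2)(-4.685) = +1.709 V.

+1.709 V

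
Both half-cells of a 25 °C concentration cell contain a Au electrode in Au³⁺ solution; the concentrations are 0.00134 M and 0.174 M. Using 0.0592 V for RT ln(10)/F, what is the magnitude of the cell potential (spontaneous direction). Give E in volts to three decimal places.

+0.042 V

For a concentration cell E°cell = 0. The 0.174 M side is the cathode (reduction is favoured where [Au³⁺] is higher).
With n = 3, E = −(0.0592/3) log([Au³⁺]ₐₙ/[Au³⁺]꜀ₐₜ) = −(0.0592/3) log(0.00134/0.174) = −(0.0592/3)(-2.113) = +0.042 V.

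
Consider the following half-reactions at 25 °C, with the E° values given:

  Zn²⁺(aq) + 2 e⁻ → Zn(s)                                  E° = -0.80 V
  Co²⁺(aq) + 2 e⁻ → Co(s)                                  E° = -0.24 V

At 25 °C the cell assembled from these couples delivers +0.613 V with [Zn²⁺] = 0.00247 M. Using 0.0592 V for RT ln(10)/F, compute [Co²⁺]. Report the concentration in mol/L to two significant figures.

Co²⁺/Co is the cathode, Zn²⁺/Zn the anode: E°cell = +0.56 V, n = 2.
Overall reaction: Co²⁺(aq) + Zn(s) → Co(s) + Zn²⁺(aq); Q = [Zn²⁺]^1/[Co²⁺]^1.
From E = E° − (0.0592/n) log Q: log Q = (E° − E)·n/0.0592 = (+0.56 − (+0.613))·2/0.0592 = -1.7905.
So 1·log[Co²⁺] = 1·log(0.00247) − log Q = -2.6073 − (-1.7905) = -0.8168; [Co²⁺] = 10^(-0.8168) ≈ 0.15 M.

0.15 M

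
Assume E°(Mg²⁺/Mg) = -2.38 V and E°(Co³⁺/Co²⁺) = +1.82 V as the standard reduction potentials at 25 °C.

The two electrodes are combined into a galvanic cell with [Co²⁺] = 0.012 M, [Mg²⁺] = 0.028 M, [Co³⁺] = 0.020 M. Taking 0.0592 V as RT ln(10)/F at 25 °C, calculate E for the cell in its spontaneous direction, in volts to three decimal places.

Co³⁺/Co²⁺ is the cathode (higher E°), Mg²⁺/Mg the anode: E°cell = +1.82 − (-2.38) = +4.20 V, n = 2.
Overall: 2 Co³⁺(aq) + Mg(s) → 2 Co²⁺(aq) + Mg²⁺(aq)
Q = [Co²⁺]^2·[Mg²⁺] / ([Co³⁺]^2); log Q = -1.997.
E = E° − (0.0592/n) log Q = +4.20 − (0.0592/2)(-1.997) = +4.259 V.

+4.259 V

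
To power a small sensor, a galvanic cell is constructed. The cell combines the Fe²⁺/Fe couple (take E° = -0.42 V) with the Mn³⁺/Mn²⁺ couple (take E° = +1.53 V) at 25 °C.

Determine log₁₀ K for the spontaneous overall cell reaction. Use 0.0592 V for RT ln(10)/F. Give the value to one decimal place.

Cathode: Mn³⁺/Mn²⁺; anode: Fe²⁺/Fe. E°cell = +1.95 V, n = 2.
log K = nE°cell / 0.0592 = (2)(+1.95) / 0.0592 = 65.9.

65.9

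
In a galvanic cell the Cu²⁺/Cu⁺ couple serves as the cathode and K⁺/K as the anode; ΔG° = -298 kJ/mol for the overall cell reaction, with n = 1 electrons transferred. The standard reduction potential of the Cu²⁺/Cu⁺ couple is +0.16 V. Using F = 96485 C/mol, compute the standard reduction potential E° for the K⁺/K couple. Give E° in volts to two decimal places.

E°cell = −ΔG°/(nF) = −(-298×10³)/((1)(96485)) = +3.089 V.
Since Cu²⁺/Cu⁺ is the cathode and K⁺/K the anode, E°cell = E°(Cu²⁺/Cu⁺) − E°(K⁺/K).
So E°(K⁺/K) = E°(Cu²⁺/Cu⁺) − E°cell = (+0.16) − (+3.089) = -2.93 V.

-2.93 V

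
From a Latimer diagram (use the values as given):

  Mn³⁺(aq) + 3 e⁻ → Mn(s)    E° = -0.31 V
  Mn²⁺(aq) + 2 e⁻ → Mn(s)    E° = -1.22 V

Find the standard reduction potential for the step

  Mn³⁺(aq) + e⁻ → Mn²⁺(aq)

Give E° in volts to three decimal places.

Sequential free energies add, so n₃E°₃ = n₁E°₁ + n₂E°₂.
With n₃ = 3, and the known step contributing 2×(-1.22) V, the unknown satisfies 1·E° = 3×(-0.31) − 2×(-1.22) = +1.510.
E° = +1.510 / 1 = +1.510 V.

+1.510 V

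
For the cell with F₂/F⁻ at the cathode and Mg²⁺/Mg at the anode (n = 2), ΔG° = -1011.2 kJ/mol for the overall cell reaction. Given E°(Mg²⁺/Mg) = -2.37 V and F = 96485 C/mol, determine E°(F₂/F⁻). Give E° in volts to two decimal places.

E°cell = −ΔG°/(nF) = −(-1011.2×10³)/((2)(96485)) = +5.240 V.
Since F₂/F⁻ is the cathode and Mg²⁺/Mg the anode, E°cell = E°(F₂/F⁻) − E°(Mg²⁺/Mg).
So E°(F₂/F⁻) = E°cell + E°(Mg²⁺/Mg) = +5.240 + (-2.37) = +2.87 V.

+2.87 V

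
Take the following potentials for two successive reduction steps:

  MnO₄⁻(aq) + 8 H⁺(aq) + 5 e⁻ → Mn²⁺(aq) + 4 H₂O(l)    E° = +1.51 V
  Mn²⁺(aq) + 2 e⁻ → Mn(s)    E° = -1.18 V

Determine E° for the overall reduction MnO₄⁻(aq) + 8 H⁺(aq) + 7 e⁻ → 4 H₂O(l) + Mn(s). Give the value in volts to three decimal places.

+0.741 V

Since ΔG° = −nFE° is additive over sequential reductions, n₃E°₃ = n₁E°₁ + n₂E°₂.
E°₃ = (5×+1.51 + 2×-1.18) / 7 = (+5.190) / 7 = +0.741 V.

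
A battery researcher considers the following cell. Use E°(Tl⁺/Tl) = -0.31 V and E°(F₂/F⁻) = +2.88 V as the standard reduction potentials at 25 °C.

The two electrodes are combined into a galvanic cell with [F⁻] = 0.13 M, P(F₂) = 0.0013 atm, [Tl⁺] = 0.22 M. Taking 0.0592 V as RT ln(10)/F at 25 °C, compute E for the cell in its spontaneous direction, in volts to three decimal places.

+3.196 V

F₂/F⁻ is the cathode (higher E°), Tl⁺/Tl the anode: E°cell = +2.88 − (-0.31) = +3.19 V, n = 2.
Overall: F₂(g) + 2 Tl(s) → 2 F⁻(aq) + 2 Tl⁺(aq)
Q = [F⁻]^2·[Tl⁺]^2 / (P(F₂)); log Q = -0.201.
E = E° − (0.0592/n) log Q = +3.19 − (0.0592/2)(-0.201) = +3.196 V.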